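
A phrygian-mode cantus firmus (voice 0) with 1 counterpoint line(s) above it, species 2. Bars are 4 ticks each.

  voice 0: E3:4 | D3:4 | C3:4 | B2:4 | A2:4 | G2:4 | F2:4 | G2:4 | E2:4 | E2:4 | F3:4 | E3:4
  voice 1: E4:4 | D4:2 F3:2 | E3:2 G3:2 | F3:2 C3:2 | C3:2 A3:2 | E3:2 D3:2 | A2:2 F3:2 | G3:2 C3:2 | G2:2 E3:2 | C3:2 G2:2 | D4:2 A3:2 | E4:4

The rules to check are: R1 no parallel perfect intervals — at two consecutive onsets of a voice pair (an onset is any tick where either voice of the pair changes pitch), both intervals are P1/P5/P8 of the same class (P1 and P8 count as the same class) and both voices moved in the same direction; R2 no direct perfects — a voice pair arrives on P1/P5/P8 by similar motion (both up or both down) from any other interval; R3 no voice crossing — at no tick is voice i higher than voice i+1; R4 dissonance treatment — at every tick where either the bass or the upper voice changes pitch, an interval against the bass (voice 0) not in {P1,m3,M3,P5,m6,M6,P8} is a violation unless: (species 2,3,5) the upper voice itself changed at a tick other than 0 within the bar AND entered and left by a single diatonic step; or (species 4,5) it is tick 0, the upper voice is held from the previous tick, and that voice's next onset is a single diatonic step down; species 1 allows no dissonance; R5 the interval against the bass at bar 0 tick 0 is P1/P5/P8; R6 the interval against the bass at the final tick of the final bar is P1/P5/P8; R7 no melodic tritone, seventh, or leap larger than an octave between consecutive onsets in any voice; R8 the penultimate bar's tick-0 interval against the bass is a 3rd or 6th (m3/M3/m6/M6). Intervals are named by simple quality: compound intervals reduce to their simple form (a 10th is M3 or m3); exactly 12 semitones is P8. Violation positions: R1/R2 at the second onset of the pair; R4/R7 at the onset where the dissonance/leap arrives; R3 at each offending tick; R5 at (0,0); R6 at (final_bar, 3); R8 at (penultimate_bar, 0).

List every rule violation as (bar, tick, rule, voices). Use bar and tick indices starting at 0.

bar 0: v0=E3 v1=E4 downbeat P8
bar 1: v0=D3 v1=D4 downbeat P8
bar 2: v0=C3 v1=E3 downbeat M3
bar 3: v0=B2 v1=F3 downbeat TT
bar 4: v0=A2 v1=C3 downbeat m3
bar 5: v0=G2 v1=E3 downbeat M6
bar 6: v0=F2 v1=A2 downbeat M3
bar 7: v0=G2 v1=G3 downbeat P8
bar 8: v0=E2 v1=G2 downbeat m3
bar 9: v0=E2 v1=C3 downbeat m6
bar 10: v0=F3 v1=D4 downbeat M6
bar 11: v0=E3 v1=E4 downbeat P8
  -> R1 @ bar 1 tick 0 v(0, 1): E3/E4 P8 -> D3/D4 P8 similar
  -> R4 @ bar 3 tick 0 v(0, 1): B2/F3 TT untreated
  -> R4 @ bar 3 tick 2 v(0, 1): B2/C3 m2 untreated
  -> R1 @ bar 7 tick 0 v(0, 1): F2/F3 P8 -> G2/G3 P8 similar
  -> R4 @ bar 7 tick 2 v(0, 1): G2/C3 P4 untreated
  -> R7 @ bar 10 tick 0 v(0,): E2->F3 leap 13st
  -> R7 @ bar 10 tick 0 v(1,): G2->D4 leap 19st

(1, 0, R1, (0, 1))
(3, 0, R4, (0, 1))
(3, 2, R4, (0, 1))
(7, 0, R1, (0, 1))
(7, 2, R4, (0, 1))
(10, 0, R7, (0,))
(10, 0, R7, (1,))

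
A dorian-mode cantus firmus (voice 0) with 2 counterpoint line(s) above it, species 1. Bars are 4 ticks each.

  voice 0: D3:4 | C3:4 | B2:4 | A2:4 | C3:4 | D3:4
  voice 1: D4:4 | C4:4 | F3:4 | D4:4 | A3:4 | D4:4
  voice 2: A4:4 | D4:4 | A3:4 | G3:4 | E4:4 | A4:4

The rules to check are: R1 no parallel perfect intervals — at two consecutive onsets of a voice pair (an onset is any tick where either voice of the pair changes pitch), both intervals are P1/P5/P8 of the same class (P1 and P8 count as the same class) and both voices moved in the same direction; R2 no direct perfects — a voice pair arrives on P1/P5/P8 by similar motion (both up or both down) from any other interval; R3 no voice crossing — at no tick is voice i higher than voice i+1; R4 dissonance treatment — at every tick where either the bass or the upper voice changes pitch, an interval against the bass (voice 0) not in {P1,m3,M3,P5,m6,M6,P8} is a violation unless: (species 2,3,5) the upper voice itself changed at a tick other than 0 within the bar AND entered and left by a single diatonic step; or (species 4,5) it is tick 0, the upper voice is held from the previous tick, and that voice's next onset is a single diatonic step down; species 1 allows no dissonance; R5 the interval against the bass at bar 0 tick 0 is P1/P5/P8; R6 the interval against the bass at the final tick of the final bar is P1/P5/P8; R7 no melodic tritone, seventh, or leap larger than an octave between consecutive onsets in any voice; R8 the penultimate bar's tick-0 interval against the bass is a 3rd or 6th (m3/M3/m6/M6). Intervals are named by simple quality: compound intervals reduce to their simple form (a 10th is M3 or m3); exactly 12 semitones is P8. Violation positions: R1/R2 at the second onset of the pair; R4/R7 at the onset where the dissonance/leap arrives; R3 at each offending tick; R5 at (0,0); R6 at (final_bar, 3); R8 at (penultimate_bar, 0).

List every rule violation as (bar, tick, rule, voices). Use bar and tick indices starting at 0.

(1, 0, R1, (0, 1))
(1, 0, R4, (0, 2))
(2, 0, R4, (0, 1))
(2, 0, R4, (0, 2))
(3, 0, R3, (1, 2))
(3, 0, R4, (0, 1))
(3, 0, R4, (0, 2))
(3, 1, R3, (1, 2))
(3, 2, R3, (1, 2))
(3, 3, R3, (1, 2))
(5, 0, R1, (1, 2))
(5, 0, R2, (0, 1))
(5, 0, R2, (0, 2))

bar 0: v0=D3 v1=D4 v2=A4 downbeat P5
bar 1: v0=C3 v1=C4 v2=D4 downbeat M2
bar 2: v0=B2 v1=F3 v2=A3 downbeat m7
bar 3: v0=A2 v1=D4 v2=G3 downbeat m7
bar 4: v0=C3 v1=A3 v2=E4 downbeat M3
bar 5: v0=D3 v1=D4 v2=A4 downbeat P5
  -> R1 @ bar 1 tick 0 v(0, 1): D3/D4 P8 -> C3/C4 P8 similar
  -> R4 @ bar 1 tick 0 v(0, 2): C3/D4 M2 untreated
  -> R4 @ bar 2 tick 0 v(0, 1): B2/F3 TT untreated
  -> R4 @ bar 2 tick 0 v(0, 2): B2/A3 m7 untreated
  -> R3 @ bar 3 tick 0 v(1, 2): D4 above G3
  -> R4 @ bar 3 tick 0 v(0, 1): A2/D4 P4 untreated
  -> R4 @ bar 3 tick 0 v(0, 2): A2/G3 m7 untreated
  -> R3 @ bar 3 tick 1 v(1, 2): D4 above G3
  -> R3 @ bar 3 tick 2 v(1, 2): D4 above G3
  -> R3 @ bar 3 tick 3 v(1, 2): D4 above G3
  -> R1 @ bar 5 tick 0 v(1, 2): A3/E4 P5 -> D4/A4 P5 similar
  -> R2 @ bar 5 tick 0 v(0, 1): C3/A3 M6 -> D3/D4 P8 similar
  -> R2 @ bar 5 tick 0 v(0, 2): C3/E4 M3 -> D3/A4 P5 similar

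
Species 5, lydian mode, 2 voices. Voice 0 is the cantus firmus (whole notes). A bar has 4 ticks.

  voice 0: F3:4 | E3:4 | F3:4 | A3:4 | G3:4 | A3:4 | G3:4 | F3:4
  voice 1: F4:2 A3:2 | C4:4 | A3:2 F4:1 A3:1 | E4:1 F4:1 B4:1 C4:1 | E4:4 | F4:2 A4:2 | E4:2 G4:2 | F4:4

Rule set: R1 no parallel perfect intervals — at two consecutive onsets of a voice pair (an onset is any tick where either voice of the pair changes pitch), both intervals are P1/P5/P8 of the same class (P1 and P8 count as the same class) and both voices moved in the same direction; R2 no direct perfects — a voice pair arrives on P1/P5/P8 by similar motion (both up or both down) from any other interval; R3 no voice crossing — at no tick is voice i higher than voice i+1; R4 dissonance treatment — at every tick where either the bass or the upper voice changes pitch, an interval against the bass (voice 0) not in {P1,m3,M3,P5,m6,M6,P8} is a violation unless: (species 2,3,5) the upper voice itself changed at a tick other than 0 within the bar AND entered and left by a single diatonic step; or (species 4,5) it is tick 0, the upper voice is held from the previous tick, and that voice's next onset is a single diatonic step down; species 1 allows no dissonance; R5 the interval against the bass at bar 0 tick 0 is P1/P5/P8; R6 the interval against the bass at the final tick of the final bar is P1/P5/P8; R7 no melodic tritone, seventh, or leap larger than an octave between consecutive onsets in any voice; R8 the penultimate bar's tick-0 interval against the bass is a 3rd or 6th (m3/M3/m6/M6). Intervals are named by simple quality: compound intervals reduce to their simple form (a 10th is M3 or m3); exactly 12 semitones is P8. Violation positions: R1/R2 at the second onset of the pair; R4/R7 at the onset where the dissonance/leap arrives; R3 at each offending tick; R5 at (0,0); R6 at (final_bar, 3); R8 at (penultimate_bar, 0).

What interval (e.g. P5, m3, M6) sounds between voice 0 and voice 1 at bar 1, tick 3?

voice 0=E3 voice 1=C4 -> m6

m6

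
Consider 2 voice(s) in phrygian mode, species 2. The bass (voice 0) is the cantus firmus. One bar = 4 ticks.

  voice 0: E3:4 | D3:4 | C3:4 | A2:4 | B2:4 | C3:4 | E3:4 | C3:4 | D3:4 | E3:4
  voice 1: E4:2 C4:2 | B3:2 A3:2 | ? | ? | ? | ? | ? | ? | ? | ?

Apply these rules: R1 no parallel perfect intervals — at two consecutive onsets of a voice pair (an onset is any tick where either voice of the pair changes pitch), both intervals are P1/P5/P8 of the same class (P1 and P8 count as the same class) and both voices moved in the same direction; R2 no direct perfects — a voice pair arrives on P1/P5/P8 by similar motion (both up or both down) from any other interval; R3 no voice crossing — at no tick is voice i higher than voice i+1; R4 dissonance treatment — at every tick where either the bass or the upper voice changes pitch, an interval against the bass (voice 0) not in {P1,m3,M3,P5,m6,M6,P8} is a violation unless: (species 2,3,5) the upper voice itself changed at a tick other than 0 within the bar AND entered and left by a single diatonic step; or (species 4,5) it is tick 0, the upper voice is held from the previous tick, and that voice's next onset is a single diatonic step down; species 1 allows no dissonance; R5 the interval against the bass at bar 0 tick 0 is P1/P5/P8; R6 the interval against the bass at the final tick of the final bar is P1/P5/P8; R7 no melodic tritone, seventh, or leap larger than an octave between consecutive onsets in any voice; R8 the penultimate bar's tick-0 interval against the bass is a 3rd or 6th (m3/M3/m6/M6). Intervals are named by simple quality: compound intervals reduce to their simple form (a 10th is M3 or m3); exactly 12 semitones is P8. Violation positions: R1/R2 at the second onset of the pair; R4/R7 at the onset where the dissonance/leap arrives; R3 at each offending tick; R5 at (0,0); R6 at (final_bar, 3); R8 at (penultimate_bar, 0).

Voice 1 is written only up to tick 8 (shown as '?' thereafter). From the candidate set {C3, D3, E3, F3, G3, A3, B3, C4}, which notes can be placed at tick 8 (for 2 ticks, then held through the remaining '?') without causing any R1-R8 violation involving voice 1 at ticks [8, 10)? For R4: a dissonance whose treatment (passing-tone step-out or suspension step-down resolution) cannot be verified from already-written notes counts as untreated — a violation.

{A3, C4, E3}

C3: violates R2
D3: violates R4
E3: legal
F3: violates R4
G3: violates R1
A3: legal
B3: violates R4
C4: legal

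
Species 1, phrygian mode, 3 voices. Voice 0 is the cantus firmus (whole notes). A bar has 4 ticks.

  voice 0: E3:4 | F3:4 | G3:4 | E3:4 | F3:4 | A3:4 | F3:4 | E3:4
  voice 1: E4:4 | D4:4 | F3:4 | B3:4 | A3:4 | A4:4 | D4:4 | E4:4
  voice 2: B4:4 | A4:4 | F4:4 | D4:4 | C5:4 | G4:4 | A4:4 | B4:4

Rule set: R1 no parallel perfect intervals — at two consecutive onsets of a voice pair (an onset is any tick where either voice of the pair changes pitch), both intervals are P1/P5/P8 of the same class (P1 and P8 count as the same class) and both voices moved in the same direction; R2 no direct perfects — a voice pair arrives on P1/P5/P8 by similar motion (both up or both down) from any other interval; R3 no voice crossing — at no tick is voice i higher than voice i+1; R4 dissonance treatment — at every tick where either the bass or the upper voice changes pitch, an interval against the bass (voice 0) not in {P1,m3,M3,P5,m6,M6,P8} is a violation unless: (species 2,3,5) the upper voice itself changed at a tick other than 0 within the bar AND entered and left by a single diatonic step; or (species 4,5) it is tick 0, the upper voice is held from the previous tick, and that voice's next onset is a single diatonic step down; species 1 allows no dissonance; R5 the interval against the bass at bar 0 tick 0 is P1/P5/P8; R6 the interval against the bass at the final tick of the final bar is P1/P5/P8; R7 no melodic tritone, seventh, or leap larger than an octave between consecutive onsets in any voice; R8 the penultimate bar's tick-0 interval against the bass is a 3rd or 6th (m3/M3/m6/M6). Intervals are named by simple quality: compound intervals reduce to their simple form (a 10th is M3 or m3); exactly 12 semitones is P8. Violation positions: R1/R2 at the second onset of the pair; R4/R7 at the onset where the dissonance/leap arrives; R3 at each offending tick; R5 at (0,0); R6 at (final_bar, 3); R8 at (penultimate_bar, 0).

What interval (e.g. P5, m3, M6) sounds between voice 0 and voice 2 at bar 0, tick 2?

P5

voice 0=E3 voice 2=B4 -> P5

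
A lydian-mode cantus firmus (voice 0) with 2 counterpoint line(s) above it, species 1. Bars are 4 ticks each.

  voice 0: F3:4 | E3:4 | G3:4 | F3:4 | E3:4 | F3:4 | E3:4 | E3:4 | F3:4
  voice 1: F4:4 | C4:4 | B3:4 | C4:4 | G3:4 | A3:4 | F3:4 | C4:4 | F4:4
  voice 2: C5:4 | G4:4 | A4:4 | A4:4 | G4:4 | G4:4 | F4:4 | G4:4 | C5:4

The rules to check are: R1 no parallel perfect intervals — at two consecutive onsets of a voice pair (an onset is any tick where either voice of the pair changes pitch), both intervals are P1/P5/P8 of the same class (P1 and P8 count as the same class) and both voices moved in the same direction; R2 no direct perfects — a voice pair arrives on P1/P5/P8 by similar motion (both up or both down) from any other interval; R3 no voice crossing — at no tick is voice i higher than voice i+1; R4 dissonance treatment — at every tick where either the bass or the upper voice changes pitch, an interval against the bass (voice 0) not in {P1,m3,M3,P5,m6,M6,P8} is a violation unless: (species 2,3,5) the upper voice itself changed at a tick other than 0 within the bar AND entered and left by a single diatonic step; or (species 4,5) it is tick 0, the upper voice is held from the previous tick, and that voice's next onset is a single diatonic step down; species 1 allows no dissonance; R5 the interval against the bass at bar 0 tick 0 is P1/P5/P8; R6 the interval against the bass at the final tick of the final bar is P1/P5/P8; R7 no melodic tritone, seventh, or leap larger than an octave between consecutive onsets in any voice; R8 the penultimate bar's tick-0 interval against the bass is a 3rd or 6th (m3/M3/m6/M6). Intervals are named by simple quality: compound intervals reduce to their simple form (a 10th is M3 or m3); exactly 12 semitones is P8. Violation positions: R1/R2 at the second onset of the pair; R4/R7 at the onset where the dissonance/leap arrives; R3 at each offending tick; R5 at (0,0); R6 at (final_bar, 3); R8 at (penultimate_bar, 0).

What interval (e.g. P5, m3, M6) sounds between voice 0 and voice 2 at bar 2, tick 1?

voice 0=G3 voice 2=A4 -> M2

M2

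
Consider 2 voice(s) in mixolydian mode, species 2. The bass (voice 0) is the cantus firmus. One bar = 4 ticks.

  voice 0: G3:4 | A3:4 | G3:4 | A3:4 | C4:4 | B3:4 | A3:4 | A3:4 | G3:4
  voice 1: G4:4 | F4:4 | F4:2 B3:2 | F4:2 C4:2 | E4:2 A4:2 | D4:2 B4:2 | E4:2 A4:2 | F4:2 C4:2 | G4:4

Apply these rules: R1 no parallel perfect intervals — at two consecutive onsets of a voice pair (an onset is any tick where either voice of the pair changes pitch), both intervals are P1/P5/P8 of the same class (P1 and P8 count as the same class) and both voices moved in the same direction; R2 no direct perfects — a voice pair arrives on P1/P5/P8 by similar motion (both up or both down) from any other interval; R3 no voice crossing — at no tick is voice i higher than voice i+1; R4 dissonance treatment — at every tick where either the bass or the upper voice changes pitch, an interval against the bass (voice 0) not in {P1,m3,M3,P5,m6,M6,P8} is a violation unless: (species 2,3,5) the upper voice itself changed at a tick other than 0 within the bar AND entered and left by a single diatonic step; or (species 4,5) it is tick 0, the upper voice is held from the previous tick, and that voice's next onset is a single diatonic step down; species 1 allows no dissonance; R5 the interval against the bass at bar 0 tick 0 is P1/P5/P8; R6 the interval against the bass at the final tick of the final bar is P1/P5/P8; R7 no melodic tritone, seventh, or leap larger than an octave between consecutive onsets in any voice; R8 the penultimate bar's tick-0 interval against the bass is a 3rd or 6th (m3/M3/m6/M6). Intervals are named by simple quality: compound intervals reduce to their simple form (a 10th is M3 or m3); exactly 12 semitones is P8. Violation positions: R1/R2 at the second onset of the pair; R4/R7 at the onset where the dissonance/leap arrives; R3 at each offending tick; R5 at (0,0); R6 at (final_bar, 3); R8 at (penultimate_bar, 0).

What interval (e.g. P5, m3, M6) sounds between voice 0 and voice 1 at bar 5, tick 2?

P8

voice 0=B3 voice 1=B4 -> P8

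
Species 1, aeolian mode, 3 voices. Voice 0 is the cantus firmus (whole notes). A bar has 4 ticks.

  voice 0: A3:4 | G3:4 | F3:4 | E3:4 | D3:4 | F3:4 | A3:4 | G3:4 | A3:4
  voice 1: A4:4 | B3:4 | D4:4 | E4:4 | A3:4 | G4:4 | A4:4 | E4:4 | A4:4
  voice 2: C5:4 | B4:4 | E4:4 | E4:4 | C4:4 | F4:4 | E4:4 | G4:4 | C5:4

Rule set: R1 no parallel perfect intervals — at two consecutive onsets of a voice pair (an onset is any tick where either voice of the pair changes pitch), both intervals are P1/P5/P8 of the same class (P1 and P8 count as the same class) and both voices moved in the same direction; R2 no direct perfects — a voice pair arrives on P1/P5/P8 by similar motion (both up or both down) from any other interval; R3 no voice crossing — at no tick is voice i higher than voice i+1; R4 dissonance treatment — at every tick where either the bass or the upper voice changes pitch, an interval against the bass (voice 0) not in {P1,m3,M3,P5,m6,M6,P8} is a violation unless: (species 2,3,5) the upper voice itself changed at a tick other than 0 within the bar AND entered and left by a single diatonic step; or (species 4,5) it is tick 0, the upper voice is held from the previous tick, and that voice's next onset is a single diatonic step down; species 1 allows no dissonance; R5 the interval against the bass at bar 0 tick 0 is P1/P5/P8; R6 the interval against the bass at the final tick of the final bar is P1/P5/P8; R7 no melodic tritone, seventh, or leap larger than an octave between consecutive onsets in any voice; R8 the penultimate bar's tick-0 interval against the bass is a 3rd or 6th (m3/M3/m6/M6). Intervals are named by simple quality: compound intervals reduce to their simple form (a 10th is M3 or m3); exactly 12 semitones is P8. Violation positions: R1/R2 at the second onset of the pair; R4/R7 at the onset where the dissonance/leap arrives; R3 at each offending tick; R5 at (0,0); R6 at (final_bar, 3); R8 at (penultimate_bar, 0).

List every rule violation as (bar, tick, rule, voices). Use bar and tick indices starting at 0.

bar 0: v0=A3 v1=A4 v2=C5 downbeat m3
bar 1: v0=G3 v1=B3 v2=B4 downbeat M3
bar 2: v0=F3 v1=D4 v2=E4 downbeat M7
bar 3: v0=E3 v1=E4 v2=E4 downbeat P8
bar 4: v0=D3 v1=A3 v2=C4 downbeat m7
bar 5: v0=F3 v1=G4 v2=F4 downbeat P8
bar 6: v0=A3 v1=A4 v2=E4 downbeat P5
bar 7: v0=G3 v1=E4 v2=G4 downbeat P8
bar 8: v0=A3 v1=A4 v2=C5 downbeat m3
  -> R5 @ bar 0 tick 0 v(0, 2): opens on m3
  -> R2 @ bar 1 tick 0 v(1, 2): A4/C5 m3 -> B3/B4 P8 similar
  -> R7 @ bar 1 tick 0 v(1,): A4->B3 leap 10st
  -> R4 @ bar 2 tick 0 v(0, 2): F3/E4 M7 untreated
  -> R2 @ bar 4 tick 0 v(0, 1): E3/E4 P8 -> D3/A3 P5 similar
  -> R4 @ bar 4 tick 0 v(0, 2): D3/C4 m7 untreated
  -> R2 @ bar 5 tick 0 v(0, 2): D3/C4 m7 -> F3/F4 P8 similar
  -> R3 @ bar 5 tick 0 v(1, 2): G4 above F4
  -> R4 @ bar 5 tick 0 v(0, 1): F3/G4 M2 untreated
  -> R7 @ bar 5 tick 0 v(1,): A3->G4 leap 10st
  -> R3 @ bar 5 tick 1 v(1, 2): G4 above F4
  -> R3 @ bar 5 tick 2 v(1, 2): G4 above F4
  -> R3 @ bar 5 tick 3 v(1, 2): G4 above F4
  -> R2 @ bar 6 tick 0 v(0, 1): F3/G4 M2 -> A3/A4 P8 similar
  -> R3 @ bar 6 tick 0 v(1, 2): A4 above E4
  -> R3 @ bar 6 tick 1 v(1, 2): A4 above E4
  -> R3 @ bar 6 tick 2 v(1, 2): A4 above E4
  -> R3 @ bar 6 tick 3 v(1, 2): A4 above E4
  -> R8 @ bar 7 tick 0 v(0, 2): penult P8 not 3rd/6th
  -> R2 @ bar 8 tick 0 v(0, 1): G3/E4 M6 -> A3/A4 P8 similar
  -> R6 @ bar 8 tick 3 v(0, 2): closes on m3

(0, 0, R5, (0, 2))
(1, 0, R2, (1, 2))
(1, 0, R7, (1,))
(2, 0, R4, (0, 2))
(4, 0, R2, (0, 1))
(4, 0, R4, (0, 2))
(5, 0, R2, (0, 2))
(5, 0, R3, (1, 2))
(5, 0, R4, (0, 1))
(5, 0, R7, (1,))
(5, 1, R3, (1, 2))
(5, 2, R3, (1, 2))
(5, 3, R3, (1, 2))
(6, 0, R2, (0, 1))
(6, 0, R3, (1, 2))
(6, 1, R3, (1, 2))
(6, 2, R3, (1, 2))
(6, 3, R3, (1, 2))
(7, 0, R8, (0, 2))
(8, 0, R2, (0, 1))
(8, 3, R6, (0, 2))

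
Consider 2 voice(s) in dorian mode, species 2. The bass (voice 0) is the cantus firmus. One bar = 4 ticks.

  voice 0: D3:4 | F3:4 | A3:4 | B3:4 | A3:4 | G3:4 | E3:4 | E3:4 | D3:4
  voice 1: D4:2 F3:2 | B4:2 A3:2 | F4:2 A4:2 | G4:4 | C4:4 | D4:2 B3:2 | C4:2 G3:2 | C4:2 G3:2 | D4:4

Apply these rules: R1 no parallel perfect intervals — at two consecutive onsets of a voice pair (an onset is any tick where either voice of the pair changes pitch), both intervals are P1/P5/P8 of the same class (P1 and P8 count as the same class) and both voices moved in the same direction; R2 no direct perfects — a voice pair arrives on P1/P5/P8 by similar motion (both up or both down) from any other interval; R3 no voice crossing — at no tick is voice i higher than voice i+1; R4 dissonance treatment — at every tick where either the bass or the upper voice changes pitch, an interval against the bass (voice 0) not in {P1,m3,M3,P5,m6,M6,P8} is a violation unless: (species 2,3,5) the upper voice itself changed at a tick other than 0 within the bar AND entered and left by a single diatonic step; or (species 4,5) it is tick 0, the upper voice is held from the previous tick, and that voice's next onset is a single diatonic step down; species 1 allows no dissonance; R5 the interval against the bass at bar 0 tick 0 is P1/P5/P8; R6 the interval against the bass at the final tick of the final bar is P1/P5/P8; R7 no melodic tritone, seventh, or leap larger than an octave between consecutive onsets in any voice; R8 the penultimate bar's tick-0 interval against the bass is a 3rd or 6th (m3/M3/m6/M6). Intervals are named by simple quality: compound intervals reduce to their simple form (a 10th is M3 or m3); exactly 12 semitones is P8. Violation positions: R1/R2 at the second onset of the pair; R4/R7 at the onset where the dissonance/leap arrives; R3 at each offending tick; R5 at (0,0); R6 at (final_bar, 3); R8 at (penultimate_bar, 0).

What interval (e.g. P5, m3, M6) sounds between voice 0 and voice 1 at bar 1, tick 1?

voice 0=F3 voice 1=B4 -> TT

TT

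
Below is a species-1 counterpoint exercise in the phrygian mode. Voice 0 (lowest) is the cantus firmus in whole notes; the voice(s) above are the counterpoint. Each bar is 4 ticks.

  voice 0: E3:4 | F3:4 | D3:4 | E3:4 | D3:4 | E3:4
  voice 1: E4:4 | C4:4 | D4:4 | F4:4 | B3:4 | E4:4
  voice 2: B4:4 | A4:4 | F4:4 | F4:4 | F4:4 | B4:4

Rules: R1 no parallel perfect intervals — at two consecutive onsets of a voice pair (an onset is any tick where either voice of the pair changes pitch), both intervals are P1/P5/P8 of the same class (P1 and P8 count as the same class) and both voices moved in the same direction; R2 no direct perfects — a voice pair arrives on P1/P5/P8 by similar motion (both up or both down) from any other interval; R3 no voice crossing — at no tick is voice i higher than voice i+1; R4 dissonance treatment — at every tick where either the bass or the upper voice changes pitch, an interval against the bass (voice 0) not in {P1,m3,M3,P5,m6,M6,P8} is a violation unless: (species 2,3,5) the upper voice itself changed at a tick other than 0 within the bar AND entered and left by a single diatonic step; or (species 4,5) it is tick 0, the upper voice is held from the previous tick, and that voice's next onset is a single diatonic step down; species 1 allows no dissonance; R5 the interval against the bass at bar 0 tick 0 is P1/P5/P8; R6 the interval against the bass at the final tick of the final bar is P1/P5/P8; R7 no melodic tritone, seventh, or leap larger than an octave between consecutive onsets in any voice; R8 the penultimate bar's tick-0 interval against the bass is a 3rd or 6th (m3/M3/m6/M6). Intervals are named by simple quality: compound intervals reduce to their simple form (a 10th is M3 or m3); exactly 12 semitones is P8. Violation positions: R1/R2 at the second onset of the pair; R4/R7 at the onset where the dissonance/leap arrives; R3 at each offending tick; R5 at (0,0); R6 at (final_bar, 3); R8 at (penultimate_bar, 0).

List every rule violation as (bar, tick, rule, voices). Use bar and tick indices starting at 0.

(3, 0, R4, (0, 1))
(3, 0, R4, (0, 2))
(4, 0, R7, (1,))
(5, 0, R2, (0, 1))
(5, 0, R2, (0, 2))
(5, 0, R2, (1, 2))
(5, 0, R7, (2,))

bar 0: v0=E3 v1=E4 v2=B4 downbeat P5
bar 1: v0=F3 v1=C4 v2=A4 downbeat M3
bar 2: v0=D3 v1=D4 v2=F4 downbeat m3
bar 3: v0=E3 v1=F4 v2=F4 downbeat m2
bar 4: v0=D3 v1=B3 v2=F4 downbeat m3
bar 5: v0=E3 v1=E4 v2=B4 downbeat P5
  -> R4 @ bar 3 tick 0 v(0, 1): E3/F4 m2 untreated
  -> R4 @ bar 3 tick 0 v(0, 2): E3/F4 m2 untreated
  -> R7 @ bar 4 tick 0 v(1,): F4->B3 leap 6st
  -> R2 @ bar 5 tick 0 v(0, 1): D3/B3 M6 -> E3/E4 P8 similar
  -> R2 @ bar 5 tick 0 v(0, 2): D3/F4 m3 -> E3/B4 P5 similar
  -> R2 @ bar 5 tick 0 v(1, 2): B3/F4 TT -> E4/B4 P5 similar
  -> R7 @ bar 5 tick 0 v(2,): F4->B4 leap 6st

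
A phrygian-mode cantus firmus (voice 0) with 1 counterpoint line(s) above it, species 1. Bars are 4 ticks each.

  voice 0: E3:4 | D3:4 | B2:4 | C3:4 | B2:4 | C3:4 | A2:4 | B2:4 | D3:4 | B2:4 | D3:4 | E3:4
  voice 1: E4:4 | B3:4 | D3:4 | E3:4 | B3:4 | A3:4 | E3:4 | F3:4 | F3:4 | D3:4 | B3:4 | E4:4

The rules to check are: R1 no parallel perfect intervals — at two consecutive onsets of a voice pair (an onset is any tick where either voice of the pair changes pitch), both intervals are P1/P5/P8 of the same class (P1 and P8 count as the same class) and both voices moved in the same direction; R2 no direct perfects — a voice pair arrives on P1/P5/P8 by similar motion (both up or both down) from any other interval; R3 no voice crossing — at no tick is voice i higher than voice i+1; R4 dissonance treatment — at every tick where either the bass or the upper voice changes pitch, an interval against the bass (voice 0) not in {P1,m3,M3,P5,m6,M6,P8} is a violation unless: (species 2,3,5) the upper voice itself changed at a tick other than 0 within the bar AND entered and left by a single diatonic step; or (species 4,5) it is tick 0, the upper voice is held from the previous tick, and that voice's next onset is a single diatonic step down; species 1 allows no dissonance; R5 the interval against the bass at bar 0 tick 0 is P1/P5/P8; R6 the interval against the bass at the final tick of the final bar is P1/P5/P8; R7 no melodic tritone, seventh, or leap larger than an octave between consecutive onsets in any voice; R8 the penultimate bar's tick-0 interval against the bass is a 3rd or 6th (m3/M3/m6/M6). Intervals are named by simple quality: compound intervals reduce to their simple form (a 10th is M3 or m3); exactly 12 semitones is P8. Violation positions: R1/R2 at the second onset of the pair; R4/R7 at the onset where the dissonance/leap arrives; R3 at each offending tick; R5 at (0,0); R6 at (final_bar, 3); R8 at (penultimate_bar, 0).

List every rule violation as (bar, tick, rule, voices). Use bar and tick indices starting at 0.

bar 0: v0=E3 v1=E4 downbeat P8
bar 1: v0=D3 v1=B3 downbeat M6
bar 2: v0=B2 v1=D3 downbeat m3
bar 3: v0=C3 v1=E3 downbeat M3
bar 4: v0=B2 v1=B3 downbeat P8
bar 5: v0=C3 v1=A3 downbeat M6
bar 6: v0=A2 v1=E3 downbeat P5
bar 7: v0=B2 v1=F3 downbeat TT
bar 8: v0=D3 v1=F3 downbeat m3
bar 9: v0=B2 v1=D3 downbeat m3
bar 10: v0=D3 v1=B3 downbeat M6
bar 11: v0=E3 v1=E4 downbeat P8
  -> R2 @ bar 6 tick 0 v(0, 1): C3/A3 M6 -> A2/E3 P5 similar
  -> R4 @ bar 7 tick 0 v(0, 1): B2/F3 TT untreated
  -> R2 @ bar 11 tick 0 v(0, 1): D3/B3 M6 -> E3/E4 P8 similar

(6, 0, R2, (0, 1))
(7, 0, R4, (0, 1))
(11, 0, R2, (0, 1))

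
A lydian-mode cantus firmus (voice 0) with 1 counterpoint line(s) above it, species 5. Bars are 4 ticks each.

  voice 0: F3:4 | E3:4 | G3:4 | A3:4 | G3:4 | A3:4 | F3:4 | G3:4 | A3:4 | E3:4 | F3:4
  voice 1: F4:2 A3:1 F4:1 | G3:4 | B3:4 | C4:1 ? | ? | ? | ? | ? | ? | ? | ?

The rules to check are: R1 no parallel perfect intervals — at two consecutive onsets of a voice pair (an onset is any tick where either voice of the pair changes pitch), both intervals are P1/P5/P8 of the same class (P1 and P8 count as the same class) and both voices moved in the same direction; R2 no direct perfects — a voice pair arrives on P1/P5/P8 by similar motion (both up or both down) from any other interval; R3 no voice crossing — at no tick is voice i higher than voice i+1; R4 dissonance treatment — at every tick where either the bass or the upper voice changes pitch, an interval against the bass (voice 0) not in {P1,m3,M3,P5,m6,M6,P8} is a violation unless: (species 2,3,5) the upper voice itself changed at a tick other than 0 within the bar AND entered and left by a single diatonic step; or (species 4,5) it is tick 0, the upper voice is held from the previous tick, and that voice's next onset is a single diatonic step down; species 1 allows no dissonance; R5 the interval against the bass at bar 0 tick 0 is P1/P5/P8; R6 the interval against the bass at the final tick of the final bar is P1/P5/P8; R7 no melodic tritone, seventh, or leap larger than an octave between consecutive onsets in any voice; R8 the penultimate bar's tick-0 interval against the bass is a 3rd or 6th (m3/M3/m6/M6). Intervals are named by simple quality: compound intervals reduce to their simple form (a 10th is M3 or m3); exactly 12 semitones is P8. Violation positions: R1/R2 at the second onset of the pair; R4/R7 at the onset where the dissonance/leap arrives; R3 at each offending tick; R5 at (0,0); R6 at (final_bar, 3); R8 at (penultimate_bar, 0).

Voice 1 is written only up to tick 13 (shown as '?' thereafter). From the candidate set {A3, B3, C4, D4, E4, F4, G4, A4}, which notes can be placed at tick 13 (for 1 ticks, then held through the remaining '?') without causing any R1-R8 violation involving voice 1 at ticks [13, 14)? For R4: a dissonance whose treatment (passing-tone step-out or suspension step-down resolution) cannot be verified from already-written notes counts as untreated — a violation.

A3: legal
B3: violates R4
C4: legal
D4: violates R4
E4: legal
F4: legal
G4: violates R4
A4: legal

{A3, A4, C4, E4, F4}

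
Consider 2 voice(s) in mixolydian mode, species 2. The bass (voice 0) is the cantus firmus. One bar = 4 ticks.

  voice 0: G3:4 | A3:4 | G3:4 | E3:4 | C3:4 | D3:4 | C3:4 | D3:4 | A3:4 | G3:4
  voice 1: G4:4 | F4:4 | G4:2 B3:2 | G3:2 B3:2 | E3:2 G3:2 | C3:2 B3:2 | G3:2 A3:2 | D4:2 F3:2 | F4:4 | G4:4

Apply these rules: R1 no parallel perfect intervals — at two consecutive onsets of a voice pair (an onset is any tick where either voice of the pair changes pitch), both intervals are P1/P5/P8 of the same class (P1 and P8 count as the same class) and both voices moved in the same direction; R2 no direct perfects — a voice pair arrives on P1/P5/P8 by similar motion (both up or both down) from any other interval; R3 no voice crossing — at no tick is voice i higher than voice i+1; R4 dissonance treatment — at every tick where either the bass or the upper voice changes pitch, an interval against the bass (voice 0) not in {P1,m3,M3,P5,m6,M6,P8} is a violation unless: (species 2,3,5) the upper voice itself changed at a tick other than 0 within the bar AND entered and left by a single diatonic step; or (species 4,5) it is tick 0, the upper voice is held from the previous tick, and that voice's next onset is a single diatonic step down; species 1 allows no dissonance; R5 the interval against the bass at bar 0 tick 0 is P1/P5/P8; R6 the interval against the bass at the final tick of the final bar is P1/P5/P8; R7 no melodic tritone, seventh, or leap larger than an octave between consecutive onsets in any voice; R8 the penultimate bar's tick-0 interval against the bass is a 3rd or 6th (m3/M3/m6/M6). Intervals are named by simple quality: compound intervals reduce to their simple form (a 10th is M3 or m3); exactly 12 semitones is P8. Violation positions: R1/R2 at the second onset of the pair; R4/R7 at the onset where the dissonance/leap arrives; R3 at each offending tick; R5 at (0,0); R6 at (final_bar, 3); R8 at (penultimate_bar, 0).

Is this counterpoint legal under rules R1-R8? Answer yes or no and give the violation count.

No (6 violations)

bar 0: v0=G3 v1=G4 (P8)
bar 1: v0=A3 v1=F4 (m6)
bar 2: v0=G3 v1=G4 (P8)
bar 3: v0=E3 v1=G3 (m3)
bar 4: v0=C3 v1=E3 (M3)
bar 5: v0=D3 v1=C3 (M2)
bar 6: v0=C3 v1=G3 (P5)
bar 7: v0=D3 v1=D4 (P8)
bar 8: v0=A3 v1=F4 (m6)
bar 9: v0=G3 v1=G4 (P8)
  R3 @ bar5.0: D3 above C3
  R4 @ bar5.0: D3/C3 M2 untreated
  R3 @ bar5.1: D3 above C3
  R7 @ bar5.2: C3->B3 leap 11st
  R2 @ bar6.0: D3/B3 M6 -> C3/G3 P5 similar
  R2 @ bar7.0: C3/A3 M6 -> D3/D4 P8 similar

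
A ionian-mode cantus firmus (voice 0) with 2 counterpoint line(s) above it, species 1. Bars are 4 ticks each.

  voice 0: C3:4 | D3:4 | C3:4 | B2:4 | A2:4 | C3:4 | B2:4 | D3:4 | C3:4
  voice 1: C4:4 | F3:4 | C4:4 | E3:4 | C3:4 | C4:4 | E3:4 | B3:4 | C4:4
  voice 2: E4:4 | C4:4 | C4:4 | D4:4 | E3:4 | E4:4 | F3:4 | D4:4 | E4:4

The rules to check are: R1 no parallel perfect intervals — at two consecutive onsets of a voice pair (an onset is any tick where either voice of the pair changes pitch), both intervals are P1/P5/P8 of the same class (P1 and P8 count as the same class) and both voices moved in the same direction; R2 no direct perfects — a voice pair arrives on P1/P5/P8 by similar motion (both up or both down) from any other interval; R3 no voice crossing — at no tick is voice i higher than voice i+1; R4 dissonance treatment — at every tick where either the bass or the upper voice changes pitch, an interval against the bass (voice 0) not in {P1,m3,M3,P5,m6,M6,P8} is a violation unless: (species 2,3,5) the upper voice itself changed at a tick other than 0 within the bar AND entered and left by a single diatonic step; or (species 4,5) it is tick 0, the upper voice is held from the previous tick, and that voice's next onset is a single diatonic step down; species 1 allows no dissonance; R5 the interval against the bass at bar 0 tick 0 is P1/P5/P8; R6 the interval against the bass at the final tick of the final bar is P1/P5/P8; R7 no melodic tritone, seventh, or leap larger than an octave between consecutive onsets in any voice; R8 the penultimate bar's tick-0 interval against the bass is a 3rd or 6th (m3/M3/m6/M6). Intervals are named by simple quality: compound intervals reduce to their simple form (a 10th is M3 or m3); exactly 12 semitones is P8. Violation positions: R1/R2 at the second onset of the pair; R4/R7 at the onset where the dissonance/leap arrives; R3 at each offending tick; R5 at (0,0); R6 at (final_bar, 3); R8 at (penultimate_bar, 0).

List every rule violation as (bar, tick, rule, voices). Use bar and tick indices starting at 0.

bar 0: v0=C3 v1=C4 v2=E4 downbeat M3
bar 1: v0=D3 v1=F3 v2=C4 downbeat m7
bar 2: v0=C3 v1=C4 v2=C4 downbeat P8
bar 3: v0=B2 v1=E3 v2=D4 downbeat m3
bar 4: v0=A2 v1=C3 v2=E3 downbeat P5
bar 5: v0=C3 v1=C4 v2=E4 downbeat M3
bar 6: v0=B2 v1=E3 v2=F3 downbeat TT
bar 7: v0=D3 v1=B3 v2=D4 downbeat P8
bar 8: v0=C3 v1=C4 v2=E4 downbeat M3
  -> R5 @ bar 0 tick 0 v(0, 2): opens on M3
  -> R2 @ bar 1 tick 0 v(1, 2): C4/E4 M3 -> F3/C4 P5 similar
  -> R4 @ bar 1 tick 0 v(0, 2): D3/C4 m7 untreated
  -> R4 @ bar 3 tick 0 v(0, 1): B2/E3 P4 untreated
  -> R2 @ bar 4 tick 0 v(0, 2): B2/D4 m3 -> A2/E3 P5 similar
  -> R7 @ bar 4 tick 0 v(2,): D4->E3 leap 10st
  -> R2 @ bar 5 tick 0 v(0, 1): A2/C3 m3 -> C3/C4 P8 similar
  -> R4 @ bar 6 tick 0 v(0, 1): B2/E3 P4 untreated
  -> R4 @ bar 6 tick 0 v(0, 2): B2/F3 TT untreated
  -> R7 @ bar 6 tick 0 v(2,): E4->F3 leap 11st
  -> R2 @ bar 7 tick 0 v(0, 2): B2/F3 TT -> D3/D4 P8 similar
  -> R8 @ bar 7 tick 0 v(0, 2): penult P8 not 3rd/6th
  -> R6 @ bar 8 tick 3 v(0, 2): closes on M3

(0, 0, R5, (0, 2))
(1, 0, R2, (1, 2))
(1, 0, R4, (0, 2))
(3, 0, R4, (0, 1))
(4, 0, R2, (0, 2))
(4, 0, R7, (2,))
(5, 0, R2, (0, 1))
(6, 0, R4, (0, 1))
(6, 0, R4, (0, 2))
(6, 0, R7, (2,))
(7, 0, R2, (0, 2))
(7, 0, R8, (0, 2))
(8, 3, R6, (0, 2))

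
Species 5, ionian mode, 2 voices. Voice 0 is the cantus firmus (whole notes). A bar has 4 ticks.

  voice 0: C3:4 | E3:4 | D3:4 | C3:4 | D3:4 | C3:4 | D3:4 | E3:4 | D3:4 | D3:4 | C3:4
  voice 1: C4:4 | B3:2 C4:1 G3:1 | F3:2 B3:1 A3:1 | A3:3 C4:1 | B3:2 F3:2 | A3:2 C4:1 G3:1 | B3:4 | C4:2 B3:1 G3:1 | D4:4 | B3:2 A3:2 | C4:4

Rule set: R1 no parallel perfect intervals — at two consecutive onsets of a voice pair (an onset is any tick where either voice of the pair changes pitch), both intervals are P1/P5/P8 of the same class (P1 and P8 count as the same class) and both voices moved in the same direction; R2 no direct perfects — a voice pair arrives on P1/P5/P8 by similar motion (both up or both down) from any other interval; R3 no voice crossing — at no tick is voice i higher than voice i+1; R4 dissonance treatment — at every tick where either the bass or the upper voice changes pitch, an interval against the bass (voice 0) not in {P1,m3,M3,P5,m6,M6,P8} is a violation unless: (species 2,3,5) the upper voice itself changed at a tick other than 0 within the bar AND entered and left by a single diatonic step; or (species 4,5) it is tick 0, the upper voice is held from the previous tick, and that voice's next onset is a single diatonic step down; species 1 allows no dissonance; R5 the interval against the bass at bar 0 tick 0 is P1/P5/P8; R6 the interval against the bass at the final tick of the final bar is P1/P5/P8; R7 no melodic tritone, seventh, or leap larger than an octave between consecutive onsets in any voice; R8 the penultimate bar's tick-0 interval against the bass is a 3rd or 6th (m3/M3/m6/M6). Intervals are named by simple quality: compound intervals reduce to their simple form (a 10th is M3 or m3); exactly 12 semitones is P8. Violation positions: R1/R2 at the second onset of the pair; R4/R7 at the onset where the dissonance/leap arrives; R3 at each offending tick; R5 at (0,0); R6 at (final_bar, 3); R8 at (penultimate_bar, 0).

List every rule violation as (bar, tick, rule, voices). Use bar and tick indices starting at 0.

(2, 2, R7, (1,))
(4, 2, R7, (1,))

bar 0: v0=C3 v1=C4 downbeat P8
bar 1: v0=E3 v1=B3 downbeat P5
bar 2: v0=D3 v1=F3 downbeat m3
bar 3: v0=C3 v1=A3 downbeat M6
bar 4: v0=D3 v1=B3 downbeat M6
bar 5: v0=C3 v1=A3 downbeat M6
bar 6: v0=D3 v1=B3 downbeat M6
bar 7: v0=E3 v1=C4 downbeat m6
bar 8: v0=D3 v1=D4 downbeat P8
bar 9: v0=D3 v1=B3 downbeat M6
bar 10: v0=C3 v1=C4 downbeat P8
  -> R7 @ bar 2 tick 2 v(1,): F3->B3 leap 6st
  -> R7 @ bar 4 tick 2 v(1,): B3->F3 leap 6st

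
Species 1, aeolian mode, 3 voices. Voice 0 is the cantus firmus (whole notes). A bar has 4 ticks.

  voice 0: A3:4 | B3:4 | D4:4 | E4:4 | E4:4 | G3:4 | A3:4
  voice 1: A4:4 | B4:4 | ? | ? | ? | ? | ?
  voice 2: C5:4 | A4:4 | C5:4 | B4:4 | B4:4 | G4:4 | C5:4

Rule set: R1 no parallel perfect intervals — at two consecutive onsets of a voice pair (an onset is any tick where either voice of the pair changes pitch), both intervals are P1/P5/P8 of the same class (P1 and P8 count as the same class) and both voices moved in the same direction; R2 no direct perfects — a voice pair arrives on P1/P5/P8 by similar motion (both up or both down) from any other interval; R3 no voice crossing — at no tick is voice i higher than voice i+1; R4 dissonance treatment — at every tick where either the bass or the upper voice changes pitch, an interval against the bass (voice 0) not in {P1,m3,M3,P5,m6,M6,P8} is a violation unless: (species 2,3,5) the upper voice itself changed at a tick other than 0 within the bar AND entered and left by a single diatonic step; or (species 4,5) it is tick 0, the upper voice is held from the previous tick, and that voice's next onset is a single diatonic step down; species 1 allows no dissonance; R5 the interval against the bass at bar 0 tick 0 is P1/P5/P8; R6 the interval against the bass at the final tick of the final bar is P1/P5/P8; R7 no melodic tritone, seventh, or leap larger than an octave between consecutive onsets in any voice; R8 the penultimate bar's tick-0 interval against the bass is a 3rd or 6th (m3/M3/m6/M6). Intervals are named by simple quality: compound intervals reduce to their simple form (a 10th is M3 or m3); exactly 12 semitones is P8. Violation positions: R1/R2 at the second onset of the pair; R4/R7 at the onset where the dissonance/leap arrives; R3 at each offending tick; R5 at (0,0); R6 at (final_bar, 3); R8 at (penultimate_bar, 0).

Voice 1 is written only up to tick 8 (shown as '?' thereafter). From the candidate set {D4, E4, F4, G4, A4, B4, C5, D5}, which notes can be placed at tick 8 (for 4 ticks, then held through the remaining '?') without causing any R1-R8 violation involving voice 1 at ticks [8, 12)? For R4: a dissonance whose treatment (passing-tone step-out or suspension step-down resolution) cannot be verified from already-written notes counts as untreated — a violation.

D4: legal
E4: violates R4
F4: violates R7
G4: violates R4
A4: legal
B4: legal
C5: violates R2,R4
D5: violates R1,R3

{A4, B4, D4}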